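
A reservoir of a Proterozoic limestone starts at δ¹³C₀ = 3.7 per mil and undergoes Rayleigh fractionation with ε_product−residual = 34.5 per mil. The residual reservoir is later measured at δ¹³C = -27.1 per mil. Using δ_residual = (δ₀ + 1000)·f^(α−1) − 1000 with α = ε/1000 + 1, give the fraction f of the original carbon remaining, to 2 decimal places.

α − 1 = ε/1000 = 0.0345
(δ_res + 1000)/(δ₀ + 1000) = (-27.1 + 1000)/(3.7 + 1000) = 972.9/1003.7 = 0.969314
f = 0.969314^(1/0.0345) = exp(ln(0.969314)/0.0345) = exp(-0.03117/0.0345)
f = exp(-0.9034) = 0.4052

0.41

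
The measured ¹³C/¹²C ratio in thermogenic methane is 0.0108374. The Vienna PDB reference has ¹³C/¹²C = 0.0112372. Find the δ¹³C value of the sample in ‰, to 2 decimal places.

δ¹³C = (R_sample / R_standard − 1) × 1000
R_sample / R_standard = 0.0108374 / 0.0112372 = 0.964422
δ¹³C = (0.964422 − 1) × 1000 = -35.578‰

-35.58‰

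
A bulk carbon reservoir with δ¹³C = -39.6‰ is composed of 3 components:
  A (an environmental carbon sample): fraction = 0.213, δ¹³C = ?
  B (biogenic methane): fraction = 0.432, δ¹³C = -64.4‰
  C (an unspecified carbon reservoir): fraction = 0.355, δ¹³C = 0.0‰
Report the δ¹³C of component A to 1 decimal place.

-55.3‰

Isotope mass balance: δ_bulk = Σ fᵢ·δᵢ.
-39.6 = 0.213×δ_A + 0.432×(-64.4) + 0.355×(0.0)
0.213·δ_A = -39.6 − (-27.821) = -11.779
δ_A = -11.779 / 0.213 = -55.30‰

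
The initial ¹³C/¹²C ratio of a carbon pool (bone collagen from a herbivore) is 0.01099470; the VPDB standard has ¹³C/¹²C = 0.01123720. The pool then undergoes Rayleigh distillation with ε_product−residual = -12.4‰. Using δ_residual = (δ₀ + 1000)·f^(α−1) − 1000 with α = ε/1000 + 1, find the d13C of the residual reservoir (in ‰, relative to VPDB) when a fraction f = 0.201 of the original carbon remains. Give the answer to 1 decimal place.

-1.9‰

δ₀ = (0.01099470/0.01123720 − 1)×1000 = (0.978420 − 1)×1000 = -21.580‰
α − 1 = ε/1000 = -0.0124
f^(α−1) = 0.201^(-0.0124) = 1.020094
δ_res = (-21.580 + 1000) × 1.020094 − 1000 = 998.081 − 1000 = -1.92‰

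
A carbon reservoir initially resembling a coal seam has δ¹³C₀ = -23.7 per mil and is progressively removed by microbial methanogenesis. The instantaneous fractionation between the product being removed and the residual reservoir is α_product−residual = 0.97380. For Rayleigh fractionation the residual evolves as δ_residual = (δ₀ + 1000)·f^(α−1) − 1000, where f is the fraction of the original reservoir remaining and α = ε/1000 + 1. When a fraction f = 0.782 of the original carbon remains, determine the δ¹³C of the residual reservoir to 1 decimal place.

-17.4 per mil

Rayleigh residual: δ_res = (δ₀ + 1000)·f^(α−1) − 1000
α − 1 = -0.02620
f^(α−1) = 0.782^(-0.02620) = 1.006463
δ_res = (-23.7 + 1000) × 1.006463 − 1000 = 982.610 − 1000 = -17.39 per mil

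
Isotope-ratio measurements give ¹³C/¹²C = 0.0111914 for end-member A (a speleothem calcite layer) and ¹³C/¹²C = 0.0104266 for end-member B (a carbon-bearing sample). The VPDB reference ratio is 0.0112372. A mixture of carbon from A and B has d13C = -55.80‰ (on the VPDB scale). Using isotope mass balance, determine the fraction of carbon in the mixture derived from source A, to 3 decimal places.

0.240

δ_A = (0.0111914/0.0112372 − 1)×1000 = (0.995924 − 1)×1000 = -4.076‰
δ_B = (0.0104266/0.0112372 − 1)×1000 = (0.927865 − 1)×1000 = -72.135‰
f_A = (δ_mix − δ_B)/(δ_A − δ_B) = (-55.80 − (-72.135))/(-4.076 − (-72.135))
f_A = 16.335 / 68.060 = 0.2400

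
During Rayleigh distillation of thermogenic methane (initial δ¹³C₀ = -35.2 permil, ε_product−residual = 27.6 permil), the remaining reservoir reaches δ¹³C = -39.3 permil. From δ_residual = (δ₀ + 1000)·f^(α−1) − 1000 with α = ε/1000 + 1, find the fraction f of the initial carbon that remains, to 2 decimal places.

0.86

α − 1 = ε/1000 = 0.0276
(δ_res + 1000)/(δ₀ + 1000) = (-39.3 + 1000)/(-35.2 + 1000) = 960.7/964.8 = 0.995750
f = 0.995750^(1/0.0276) = exp(ln(0.995750)/0.0276) = exp(-0.00426/0.0276)
f = exp(-0.1543) = 0.8570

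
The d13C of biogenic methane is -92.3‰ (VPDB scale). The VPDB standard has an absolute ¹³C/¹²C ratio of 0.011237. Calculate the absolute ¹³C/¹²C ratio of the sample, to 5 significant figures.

R_sample = R_standard × (d13C/1000 + 1)
R_sample = 0.011237 × (-92.3/1000 + 1) = 0.011237 × 0.907700
R_sample = 0.0101998

0.010200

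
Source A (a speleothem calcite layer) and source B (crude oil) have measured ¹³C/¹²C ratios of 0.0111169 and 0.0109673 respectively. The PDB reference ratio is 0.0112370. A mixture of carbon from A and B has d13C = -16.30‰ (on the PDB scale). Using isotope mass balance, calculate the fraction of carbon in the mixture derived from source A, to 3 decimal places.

0.578

δ_A = (0.0111169/0.0112370 − 1)×1000 = (0.989312 − 1)×1000 = -10.688‰
δ_B = (0.0109673/0.0112370 − 1)×1000 = (0.975999 − 1)×1000 = -24.001‰
f_A = (δ_mix − δ_B)/(δ_A − δ_B) = (-16.30 − (-24.001))/(-10.688 − (-24.001))
f_A = 7.701 / 13.313 = 0.5785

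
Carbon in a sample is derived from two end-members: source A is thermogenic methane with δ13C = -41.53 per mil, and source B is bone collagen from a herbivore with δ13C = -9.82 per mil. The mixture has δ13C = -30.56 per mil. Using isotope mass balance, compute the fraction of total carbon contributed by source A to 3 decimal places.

δ_mix = f_A·δ_A + (1 − f_A)·δ_B  ⇒  f_A = (δ_mix − δ_B)/(δ_A − δ_B)
f_A = (-30.56 − (-9.82)) / (-41.53 − (-9.82))
f_A = -20.74 / -31.71 = 0.6541

0.654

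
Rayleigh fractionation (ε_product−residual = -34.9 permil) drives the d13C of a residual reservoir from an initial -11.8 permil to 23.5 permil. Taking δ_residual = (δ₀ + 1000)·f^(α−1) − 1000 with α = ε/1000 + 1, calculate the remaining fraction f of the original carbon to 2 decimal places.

0.37

α − 1 = ε/1000 = -0.0349
(δ_res + 1000)/(δ₀ + 1000) = (23.5 + 1000)/(-11.8 + 1000) = 1023.5/988.2 = 1.035722
f = 1.035722^(1/-0.0349) = exp(ln(1.035722)/-0.0349) = exp(0.03510/-0.0349)
f = exp(-1.0057) = 0.3658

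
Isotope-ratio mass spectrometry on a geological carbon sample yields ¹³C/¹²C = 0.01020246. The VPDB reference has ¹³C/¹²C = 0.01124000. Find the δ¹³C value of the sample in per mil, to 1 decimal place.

δ¹³C = (R_sample / R_standard − 1) × 1000
R_sample / R_standard = 0.01020246 / 0.01124000 = 0.907692
δ¹³C = (0.907692 − 1) × 1000 = -92.31 per mil

-92.3 per mil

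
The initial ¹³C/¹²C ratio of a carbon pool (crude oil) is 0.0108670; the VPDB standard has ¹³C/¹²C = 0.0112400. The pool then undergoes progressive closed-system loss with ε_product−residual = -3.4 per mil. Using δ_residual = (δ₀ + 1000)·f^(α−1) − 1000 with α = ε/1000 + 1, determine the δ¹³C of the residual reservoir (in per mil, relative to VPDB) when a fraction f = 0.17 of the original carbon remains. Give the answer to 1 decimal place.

δ₀ = (0.0108670/0.0112400 − 1)×1000 = (0.966815 − 1)×1000 = -33.185 per mil
α − 1 = ε/1000 = -0.0034
f^(α−1) = 0.17^(-0.0034) = 1.006043
δ_res = (-33.185 + 1000) × 1.006043 − 1000 = 972.657 − 1000 = -27.34 per mil

-27.3 per mil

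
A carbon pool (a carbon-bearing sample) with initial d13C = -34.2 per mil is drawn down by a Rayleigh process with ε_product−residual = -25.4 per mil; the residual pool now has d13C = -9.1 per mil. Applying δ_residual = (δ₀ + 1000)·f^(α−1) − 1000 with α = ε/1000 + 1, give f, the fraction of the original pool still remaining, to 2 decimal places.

α − 1 = ε/1000 = -0.0254
(δ_res + 1000)/(δ₀ + 1000) = (-9.1 + 1000)/(-34.2 + 1000) = 990.9/965.8 = 1.025989
f = 1.025989^(1/-0.0254) = exp(ln(1.025989)/-0.0254) = exp(0.02566/-0.0254)
f = exp(-1.0101) = 0.3642

0.36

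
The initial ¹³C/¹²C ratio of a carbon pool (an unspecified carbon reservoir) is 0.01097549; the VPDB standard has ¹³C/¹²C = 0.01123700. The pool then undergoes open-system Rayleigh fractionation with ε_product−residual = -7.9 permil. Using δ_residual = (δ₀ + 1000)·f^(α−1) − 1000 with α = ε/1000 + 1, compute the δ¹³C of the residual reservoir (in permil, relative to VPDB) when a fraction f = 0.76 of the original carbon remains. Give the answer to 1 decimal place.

-21.2 permil

δ₀ = (0.01097549/0.01123700 − 1)×1000 = (0.976728 − 1)×1000 = -23.272 permil
α − 1 = ε/1000 = -0.0079
f^(α−1) = 0.76^(-0.0079) = 1.002170
δ_res = (-23.272 + 1000) × 1.002170 − 1000 = 978.848 − 1000 = -21.15 permil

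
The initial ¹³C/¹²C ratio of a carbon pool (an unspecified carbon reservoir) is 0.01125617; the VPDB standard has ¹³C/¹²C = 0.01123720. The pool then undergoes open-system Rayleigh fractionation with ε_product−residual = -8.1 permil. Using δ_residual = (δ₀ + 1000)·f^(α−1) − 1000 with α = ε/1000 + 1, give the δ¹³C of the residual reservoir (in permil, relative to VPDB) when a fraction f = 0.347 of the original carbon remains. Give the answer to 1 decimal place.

δ₀ = (0.01125617/0.01123720 − 1)×1000 = (1.001688 − 1)×1000 = 1.688 permil
α − 1 = ε/1000 = -0.0081
f^(α−1) = 0.347^(-0.0081) = 1.008610
δ_res = (1.688 + 1000) × 1.008610 − 1000 = 1010.313 − 1000 = 10.31 permil

10.3 permil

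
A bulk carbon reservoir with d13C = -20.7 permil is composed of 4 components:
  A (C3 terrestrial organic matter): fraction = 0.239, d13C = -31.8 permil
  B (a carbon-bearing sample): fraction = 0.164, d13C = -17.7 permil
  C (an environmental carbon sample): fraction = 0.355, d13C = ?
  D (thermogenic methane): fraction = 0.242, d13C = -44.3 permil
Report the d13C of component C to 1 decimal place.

Isotope mass balance: δ_bulk = Σ fᵢ·δᵢ.
-20.7 = 0.239×(-31.8) + 0.164×(-17.7) + 0.355×δ_C + 0.242×(-44.3)
0.355·δ_C = -20.7 − (-21.224) = 0.524
δ_C = 0.524 / 0.355 = 1.47 permil

1.5 permil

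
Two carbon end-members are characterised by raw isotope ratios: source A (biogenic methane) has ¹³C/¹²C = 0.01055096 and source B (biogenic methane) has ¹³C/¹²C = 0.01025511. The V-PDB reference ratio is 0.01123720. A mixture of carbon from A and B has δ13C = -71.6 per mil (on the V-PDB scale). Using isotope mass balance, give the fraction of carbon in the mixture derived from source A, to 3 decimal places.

δ_A = (0.01055096/0.01123720 − 1)×1000 = (0.938931 − 1)×1000 = -61.069 per mil
δ_B = (0.01025511/0.01123720 − 1)×1000 = (0.912604 − 1)×1000 = -87.396 per mil
f_A = (δ_mix − δ_B)/(δ_A − δ_B) = (-71.6 − (-87.396))/(-61.069 − (-87.396))
f_A = 15.796 / 26.328 = 0.6000

0.600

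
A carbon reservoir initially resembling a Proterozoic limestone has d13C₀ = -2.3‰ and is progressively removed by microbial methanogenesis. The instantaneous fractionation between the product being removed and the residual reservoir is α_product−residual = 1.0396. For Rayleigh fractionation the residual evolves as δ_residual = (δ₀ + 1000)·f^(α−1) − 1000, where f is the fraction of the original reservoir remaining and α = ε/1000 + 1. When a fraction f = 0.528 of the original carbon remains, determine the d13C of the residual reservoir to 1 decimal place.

-27.2‰

Rayleigh residual: δ_res = (δ₀ + 1000)·f^(α−1) − 1000
α − 1 = 0.03960
f^(α−1) = 0.528^(0.03960) = 0.975026
δ_res = (-2.3 + 1000) × 0.975026 − 1000 = 972.784 − 1000 = -27.22‰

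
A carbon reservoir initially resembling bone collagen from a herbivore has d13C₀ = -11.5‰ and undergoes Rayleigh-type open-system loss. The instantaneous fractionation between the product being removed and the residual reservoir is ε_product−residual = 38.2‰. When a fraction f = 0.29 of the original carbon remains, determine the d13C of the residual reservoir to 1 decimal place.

-57.2‰

Rayleigh residual: δ_res = (δ₀ + 1000)·f^(α−1) − 1000
α = ε/1000 + 1 = 1.03820, so α − 1 = 0.03820
f^(α−1) = 0.29^(0.03820) = 0.953814
δ_res = (-11.5 + 1000) × 0.953814 − 1000 = 942.845 − 1000 = -57.16‰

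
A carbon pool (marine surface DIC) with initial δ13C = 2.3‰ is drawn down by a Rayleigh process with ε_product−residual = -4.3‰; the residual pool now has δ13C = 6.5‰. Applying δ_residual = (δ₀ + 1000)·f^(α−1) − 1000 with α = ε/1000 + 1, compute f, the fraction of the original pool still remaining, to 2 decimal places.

0.38

α − 1 = ε/1000 = -0.0043
(δ_res + 1000)/(δ₀ + 1000) = (6.5 + 1000)/(2.3 + 1000) = 1006.5/1002.3 = 1.004190
f = 1.004190^(1/-0.0043) = exp(ln(1.004190)/-0.0043) = exp(0.00418/-0.0043)
f = exp(-0.9725) = 0.3781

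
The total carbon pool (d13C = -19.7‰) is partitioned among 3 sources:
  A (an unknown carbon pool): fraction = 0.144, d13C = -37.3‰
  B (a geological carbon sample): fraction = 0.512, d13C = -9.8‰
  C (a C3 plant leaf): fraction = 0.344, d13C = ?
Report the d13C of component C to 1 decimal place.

-27.1‰

Isotope mass balance: δ_bulk = Σ fᵢ·δᵢ.
-19.7 = 0.144×(-37.3) + 0.512×(-9.8) + 0.344×δ_C
0.344·δ_C = -19.7 − (-10.389) = -9.311
δ_C = -9.311 / 0.344 = -27.07‰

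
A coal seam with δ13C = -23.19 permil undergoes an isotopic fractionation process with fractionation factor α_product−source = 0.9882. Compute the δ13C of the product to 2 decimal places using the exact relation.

δ_product = (δ_source + 1000)·α − 1000
δ_product = (-23.19 + 1000) × 0.9882 − 1000
δ_product = 965.284 − 1000 = -34.716 permil

-34.72 permil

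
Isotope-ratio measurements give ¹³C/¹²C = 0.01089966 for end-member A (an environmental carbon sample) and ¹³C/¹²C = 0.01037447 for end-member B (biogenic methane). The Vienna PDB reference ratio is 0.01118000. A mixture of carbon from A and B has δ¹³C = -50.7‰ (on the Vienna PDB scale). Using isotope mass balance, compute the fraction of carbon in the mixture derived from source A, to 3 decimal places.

δ_A = (0.01089966/0.01118000 − 1)×1000 = (0.974925 − 1)×1000 = -25.075‰
δ_B = (0.01037447/0.01118000 − 1)×1000 = (0.927949 − 1)×1000 = -72.051‰
f_A = (δ_mix − δ_B)/(δ_A − δ_B) = (-50.7 − (-72.051))/(-25.075 − (-72.051))
f_A = 21.351 / 46.976 = 0.4545

0.455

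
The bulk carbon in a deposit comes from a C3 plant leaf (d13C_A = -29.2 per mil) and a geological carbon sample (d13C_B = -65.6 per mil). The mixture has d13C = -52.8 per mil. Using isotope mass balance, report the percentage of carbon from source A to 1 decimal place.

δ_mix = f_A·δ_A + (1 − f_A)·δ_B  ⇒  f_A = (δ_mix − δ_B)/(δ_A − δ_B)
f_A = (-52.8 − (-65.6)) / (-29.2 − (-65.6))
f_A = 12.8 / 36.4 = 0.3516

35.2%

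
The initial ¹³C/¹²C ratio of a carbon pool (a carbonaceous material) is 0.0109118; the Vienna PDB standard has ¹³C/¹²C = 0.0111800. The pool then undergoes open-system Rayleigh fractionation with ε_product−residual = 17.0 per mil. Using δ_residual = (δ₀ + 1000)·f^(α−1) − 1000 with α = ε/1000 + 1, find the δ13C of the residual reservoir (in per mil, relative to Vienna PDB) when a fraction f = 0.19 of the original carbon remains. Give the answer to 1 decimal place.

-51.2 per mil

δ₀ = (0.0109118/0.0111800 − 1)×1000 = (0.976011 − 1)×1000 = -23.989 per mil
α − 1 = ε/1000 = 0.0170
f^(α−1) = 0.19^(0.0170) = 0.972162
δ_res = (-23.989 + 1000) × 0.972162 − 1000 = 948.841 − 1000 = -51.16 per mil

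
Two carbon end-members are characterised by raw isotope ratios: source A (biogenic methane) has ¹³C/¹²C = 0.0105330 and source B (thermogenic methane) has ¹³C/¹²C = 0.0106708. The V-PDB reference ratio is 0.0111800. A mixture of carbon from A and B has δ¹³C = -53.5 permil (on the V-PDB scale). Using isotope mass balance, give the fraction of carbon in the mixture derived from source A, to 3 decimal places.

δ_A = (0.0105330/0.0111800 − 1)×1000 = (0.942129 − 1)×1000 = -57.871 permil
δ_B = (0.0106708/0.0111800 − 1)×1000 = (0.954454 − 1)×1000 = -45.546 permil
f_A = (δ_mix − δ_B)/(δ_A − δ_B) = (-53.5 − (-45.546))/(-57.871 − (-45.546))
f_A = -7.954 / -12.326 = 0.6454

0.645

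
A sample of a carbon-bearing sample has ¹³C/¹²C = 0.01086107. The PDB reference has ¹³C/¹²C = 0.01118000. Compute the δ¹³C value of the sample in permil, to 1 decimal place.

δ¹³C = (R_sample / R_standard − 1) × 1000
R_sample / R_standard = 0.01086107 / 0.01118000 = 0.971473
δ¹³C = (0.971473 − 1) × 1000 = -28.53 permil

-28.5 permil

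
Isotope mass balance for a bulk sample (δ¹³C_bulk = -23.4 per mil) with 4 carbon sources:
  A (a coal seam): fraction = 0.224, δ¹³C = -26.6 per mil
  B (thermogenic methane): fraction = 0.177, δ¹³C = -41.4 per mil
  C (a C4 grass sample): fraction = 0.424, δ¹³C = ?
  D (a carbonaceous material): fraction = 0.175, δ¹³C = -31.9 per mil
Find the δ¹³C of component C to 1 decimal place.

-10.7 per mil

Isotope mass balance: δ_bulk = Σ fᵢ·δᵢ.
-23.4 = 0.224×(-26.6) + 0.177×(-41.4) + 0.424×δ_C + 0.175×(-31.9)
0.424·δ_C = -23.4 − (-18.869) = -4.531
δ_C = -4.531 / 0.424 = -10.69 per mil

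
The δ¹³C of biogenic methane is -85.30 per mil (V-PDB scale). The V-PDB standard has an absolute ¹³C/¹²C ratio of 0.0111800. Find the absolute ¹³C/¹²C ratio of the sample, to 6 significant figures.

0.0102263

R_sample = R_standard × (δ¹³C/1000 + 1)
R_sample = 0.0111800 × (-85.30/1000 + 1) = 0.0111800 × 0.914700
R_sample = 0.0102263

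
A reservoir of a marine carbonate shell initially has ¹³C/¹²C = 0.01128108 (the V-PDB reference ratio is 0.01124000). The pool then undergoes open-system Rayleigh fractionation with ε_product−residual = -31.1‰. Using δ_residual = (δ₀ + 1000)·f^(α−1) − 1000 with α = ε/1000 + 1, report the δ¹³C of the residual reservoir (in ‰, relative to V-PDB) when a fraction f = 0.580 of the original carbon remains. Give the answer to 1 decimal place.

20.8‰

δ₀ = (0.01128108/0.01124000 − 1)×1000 = (1.003655 − 1)×1000 = 3.655‰
α − 1 = ε/1000 = -0.0311
f^(α−1) = 0.580^(-0.0311) = 1.017085
δ_res = (3.655 + 1000) × 1.017085 − 1000 = 1020.803 − 1000 = 20.80‰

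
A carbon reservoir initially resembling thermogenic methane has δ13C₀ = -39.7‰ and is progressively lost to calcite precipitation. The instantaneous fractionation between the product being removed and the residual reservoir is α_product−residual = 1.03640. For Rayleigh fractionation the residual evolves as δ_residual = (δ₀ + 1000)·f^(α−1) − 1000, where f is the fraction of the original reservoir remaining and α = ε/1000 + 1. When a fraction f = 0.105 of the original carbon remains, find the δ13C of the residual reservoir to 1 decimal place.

Rayleigh residual: δ_res = (δ₀ + 1000)·f^(α−1) − 1000
α − 1 = 0.03640
f^(α−1) = 0.105^(0.03640) = 0.921237
δ_res = (-39.7 + 1000) × 0.921237 − 1000 = 884.664 − 1000 = -115.34‰

-115.3‰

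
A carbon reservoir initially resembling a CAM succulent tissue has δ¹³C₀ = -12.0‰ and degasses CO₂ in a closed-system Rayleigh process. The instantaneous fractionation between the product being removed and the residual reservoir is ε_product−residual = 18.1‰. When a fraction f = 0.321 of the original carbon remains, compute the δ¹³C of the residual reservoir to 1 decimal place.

-32.1‰

Rayleigh residual: δ_res = (δ₀ + 1000)·f^(α−1) − 1000
α = ε/1000 + 1 = 1.01810, so α − 1 = 0.01810
f^(α−1) = 0.321^(0.01810) = 0.979643
δ_res = (-12.0 + 1000) × 0.979643 − 1000 = 967.887 − 1000 = -32.11‰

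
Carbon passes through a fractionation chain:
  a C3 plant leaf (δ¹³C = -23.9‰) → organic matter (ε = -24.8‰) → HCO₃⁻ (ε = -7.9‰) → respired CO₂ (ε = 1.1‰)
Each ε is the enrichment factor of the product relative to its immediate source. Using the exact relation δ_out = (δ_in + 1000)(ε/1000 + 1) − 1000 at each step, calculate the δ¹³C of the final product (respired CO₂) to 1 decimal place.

step 1: δ = (-23.90 + 1000)·(-24.8/1000 + 1) − 1000 = -48.11‰
step 2: δ = (-48.11 + 1000)·(-7.9/1000 + 1) − 1000 = -55.63‰
step 3: δ = (-55.63 + 1000)·(1.1/1000 + 1) − 1000 = -54.59‰

-54.6‰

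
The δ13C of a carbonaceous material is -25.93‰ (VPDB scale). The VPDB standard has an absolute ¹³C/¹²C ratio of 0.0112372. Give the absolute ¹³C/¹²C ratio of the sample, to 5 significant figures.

0.010946

R_sample = R_standard × (δ13C/1000 + 1)
R_sample = 0.0112372 × (-25.93/1000 + 1) = 0.0112372 × 0.974070
R_sample = 0.0109458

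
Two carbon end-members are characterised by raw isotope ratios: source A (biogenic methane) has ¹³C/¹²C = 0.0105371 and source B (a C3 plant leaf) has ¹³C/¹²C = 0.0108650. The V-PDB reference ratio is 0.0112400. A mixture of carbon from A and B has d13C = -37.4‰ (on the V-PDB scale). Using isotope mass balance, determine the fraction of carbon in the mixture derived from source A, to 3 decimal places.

δ_A = (0.0105371/0.0112400 − 1)×1000 = (0.937464 − 1)×1000 = -62.536‰
δ_B = (0.0108650/0.0112400 − 1)×1000 = (0.966637 − 1)×1000 = -33.363‰
f_A = (δ_mix − δ_B)/(δ_A − δ_B) = (-37.4 − (-33.363))/(-62.536 − (-33.363))
f_A = -4.037 / -29.173 = 0.1384

0.138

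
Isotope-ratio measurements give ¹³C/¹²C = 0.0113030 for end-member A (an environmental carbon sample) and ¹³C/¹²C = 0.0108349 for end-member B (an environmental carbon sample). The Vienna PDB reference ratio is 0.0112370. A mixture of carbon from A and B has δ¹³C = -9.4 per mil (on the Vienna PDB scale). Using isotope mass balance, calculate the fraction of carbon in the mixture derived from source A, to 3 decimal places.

δ_A = (0.0113030/0.0112370 − 1)×1000 = (1.005873 − 1)×1000 = 5.873 per mil
δ_B = (0.0108349/0.0112370 − 1)×1000 = (0.964216 − 1)×1000 = -35.784 per mil
f_A = (δ_mix − δ_B)/(δ_A − δ_B) = (-9.4 − (-35.784))/(5.873 − (-35.784))
f_A = 26.384 / 41.657 = 0.6334

0.633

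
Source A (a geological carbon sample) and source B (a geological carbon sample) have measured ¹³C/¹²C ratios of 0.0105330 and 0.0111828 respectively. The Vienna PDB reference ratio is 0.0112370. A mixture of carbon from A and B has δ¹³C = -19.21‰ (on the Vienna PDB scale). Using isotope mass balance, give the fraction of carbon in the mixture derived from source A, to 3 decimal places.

0.249

δ_A = (0.0105330/0.0112370 − 1)×1000 = (0.937350 − 1)×1000 = -62.650‰
δ_B = (0.0111828/0.0112370 − 1)×1000 = (0.995177 − 1)×1000 = -4.823‰
f_A = (δ_mix − δ_B)/(δ_A − δ_B) = (-19.21 − (-4.823))/(-62.650 − (-4.823))
f_A = -14.387 / -57.827 = 0.2488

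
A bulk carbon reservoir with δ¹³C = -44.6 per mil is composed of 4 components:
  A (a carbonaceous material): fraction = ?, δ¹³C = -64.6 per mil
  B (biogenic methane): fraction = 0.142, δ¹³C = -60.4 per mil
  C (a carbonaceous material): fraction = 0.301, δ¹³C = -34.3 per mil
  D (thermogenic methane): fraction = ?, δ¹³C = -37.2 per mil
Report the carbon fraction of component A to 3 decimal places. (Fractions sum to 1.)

0.182

Let f_A and f_D be the unknown fractions; fractions sum to 1 so f_A + f_D = 0.557.
Mass balance: Σ fᵢ·δᵢ = δ_bulk ⇒ f_A·(-64.6) + f_D·(-37.2) = -44.6 − (-18.901) = -25.699
Substitute f_D = 0.557 − f_A:
f_A·(-64.6 − -37.2) = -25.699 − 0.557×(-37.2) = -4.978
f_A = -4.978 / -27.4 = 0.1817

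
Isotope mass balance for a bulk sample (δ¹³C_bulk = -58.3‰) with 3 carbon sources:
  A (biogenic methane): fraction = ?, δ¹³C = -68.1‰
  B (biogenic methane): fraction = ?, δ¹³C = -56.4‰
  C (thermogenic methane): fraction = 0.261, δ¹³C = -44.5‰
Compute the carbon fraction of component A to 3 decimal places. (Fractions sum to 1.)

Let f_A and f_B be the unknown fractions; fractions sum to 1 so f_A + f_B = 0.739.
Mass balance: Σ fᵢ·δᵢ = δ_bulk ⇒ f_A·(-68.1) + f_B·(-56.4) = -58.3 − (-11.614) = -46.685
Substitute f_B = 0.739 − f_A:
f_A·(-68.1 − -56.4) = -46.685 − 0.739×(-56.4) = -5.006
f_A = -5.006 / -11.7 = 0.4279

0.428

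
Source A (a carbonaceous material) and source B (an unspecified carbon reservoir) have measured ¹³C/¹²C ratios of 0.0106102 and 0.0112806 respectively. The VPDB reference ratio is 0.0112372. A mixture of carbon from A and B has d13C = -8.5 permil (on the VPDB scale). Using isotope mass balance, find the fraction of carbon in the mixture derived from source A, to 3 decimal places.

0.207

δ_A = (0.0106102/0.0112372 − 1)×1000 = (0.944203 − 1)×1000 = -55.797 permil
δ_B = (0.0112806/0.0112372 − 1)×1000 = (1.003862 − 1)×1000 = 3.862 permil
f_A = (δ_mix − δ_B)/(δ_A − δ_B) = (-8.5 − (3.862))/(-55.797 − (3.862))
f_A = -12.362 / -59.659 = 0.2072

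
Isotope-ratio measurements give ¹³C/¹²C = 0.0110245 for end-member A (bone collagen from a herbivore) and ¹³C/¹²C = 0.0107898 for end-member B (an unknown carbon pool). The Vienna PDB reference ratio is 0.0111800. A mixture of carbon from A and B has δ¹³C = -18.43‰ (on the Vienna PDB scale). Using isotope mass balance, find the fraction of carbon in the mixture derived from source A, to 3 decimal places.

δ_A = (0.0110245/0.0111800 − 1)×1000 = (0.986091 − 1)×1000 = -13.909‰
δ_B = (0.0107898/0.0111800 − 1)×1000 = (0.965098 − 1)×1000 = -34.902‰
f_A = (δ_mix − δ_B)/(δ_A − δ_B) = (-18.43 − (-34.902))/(-13.909 − (-34.902))
f_A = 16.472 / 20.993 = 0.7846

0.785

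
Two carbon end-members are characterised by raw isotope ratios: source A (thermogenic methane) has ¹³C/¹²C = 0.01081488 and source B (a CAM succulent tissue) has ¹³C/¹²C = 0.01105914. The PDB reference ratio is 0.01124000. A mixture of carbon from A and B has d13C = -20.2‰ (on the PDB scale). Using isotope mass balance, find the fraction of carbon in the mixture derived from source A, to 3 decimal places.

δ_A = (0.01081488/0.01124000 − 1)×1000 = (0.962178 − 1)×1000 = -37.822‰
δ_B = (0.01105914/0.01124000 − 1)×1000 = (0.983909 − 1)×1000 = -16.091‰
f_A = (δ_mix − δ_B)/(δ_A − δ_B) = (-20.2 − (-16.091))/(-37.822 − (-16.091))
f_A = -4.109 / -21.731 = 0.1891

0.189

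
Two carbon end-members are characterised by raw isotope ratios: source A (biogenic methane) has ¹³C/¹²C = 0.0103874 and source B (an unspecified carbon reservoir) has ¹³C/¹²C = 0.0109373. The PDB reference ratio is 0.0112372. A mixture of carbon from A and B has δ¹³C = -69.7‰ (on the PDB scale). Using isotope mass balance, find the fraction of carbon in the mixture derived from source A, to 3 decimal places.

δ_A = (0.0103874/0.0112372 − 1)×1000 = (0.924376 − 1)×1000 = -75.624‰
δ_B = (0.0109373/0.0112372 − 1)×1000 = (0.973312 − 1)×1000 = -26.688‰
f_A = (δ_mix − δ_B)/(δ_A − δ_B) = (-69.7 − (-26.688))/(-75.624 − (-26.688))
f_A = -43.012 / -48.936 = 0.8789

0.879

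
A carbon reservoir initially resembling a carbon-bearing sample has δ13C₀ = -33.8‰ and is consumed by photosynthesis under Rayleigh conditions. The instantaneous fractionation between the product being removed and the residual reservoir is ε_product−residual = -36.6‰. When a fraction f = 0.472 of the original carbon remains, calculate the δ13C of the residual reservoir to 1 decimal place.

-6.9‰

Rayleigh residual: δ_res = (δ₀ + 1000)·f^(α−1) − 1000
α = ε/1000 + 1 = 0.96340, so α − 1 = -0.03660
f^(α−1) = 0.472^(-0.03660) = 1.027859
δ_res = (-33.8 + 1000) × 1.027859 − 1000 = 993.118 − 1000 = -6.88‰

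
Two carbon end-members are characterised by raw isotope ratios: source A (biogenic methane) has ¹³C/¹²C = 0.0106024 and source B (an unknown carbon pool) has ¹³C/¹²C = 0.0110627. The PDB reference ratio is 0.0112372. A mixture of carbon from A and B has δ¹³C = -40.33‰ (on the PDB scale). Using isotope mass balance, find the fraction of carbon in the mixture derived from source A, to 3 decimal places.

δ_A = (0.0106024/0.0112372 − 1)×1000 = (0.943509 − 1)×1000 = -56.491‰
δ_B = (0.0110627/0.0112372 − 1)×1000 = (0.984471 − 1)×1000 = -15.529‰
f_A = (δ_mix − δ_B)/(δ_A − δ_B) = (-40.33 − (-15.529))/(-56.491 − (-15.529))
f_A = -24.801 / -40.962 = 0.6055

0.605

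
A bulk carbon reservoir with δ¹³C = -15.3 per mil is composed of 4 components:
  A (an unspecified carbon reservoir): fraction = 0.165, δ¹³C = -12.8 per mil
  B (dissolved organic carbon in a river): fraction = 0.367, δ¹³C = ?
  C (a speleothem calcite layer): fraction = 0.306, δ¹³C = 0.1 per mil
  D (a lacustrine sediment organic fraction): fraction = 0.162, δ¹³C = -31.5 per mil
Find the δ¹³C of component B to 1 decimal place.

-22.1 per mil

Isotope mass balance: δ_bulk = Σ fᵢ·δᵢ.
-15.3 = 0.165×(-12.8) + 0.367×δ_B + 0.306×(0.1) + 0.162×(-31.5)
0.367·δ_B = -15.3 − (-7.184) = -8.116
δ_B = -8.116 / 0.367 = -22.11 per mil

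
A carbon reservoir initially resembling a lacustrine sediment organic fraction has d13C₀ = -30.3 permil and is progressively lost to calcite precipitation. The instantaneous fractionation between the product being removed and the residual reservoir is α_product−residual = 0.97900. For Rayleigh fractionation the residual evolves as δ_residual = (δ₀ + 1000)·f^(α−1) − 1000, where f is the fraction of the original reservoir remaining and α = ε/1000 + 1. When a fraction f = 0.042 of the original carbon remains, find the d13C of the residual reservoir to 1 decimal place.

Rayleigh residual: δ_res = (δ₀ + 1000)·f^(α−1) − 1000
α − 1 = -0.02100
f^(α−1) = 0.042^(-0.02100) = 1.068838
δ_res = (-30.3 + 1000) × 1.068838 − 1000 = 1036.452 − 1000 = 36.45 permil

36.5 permil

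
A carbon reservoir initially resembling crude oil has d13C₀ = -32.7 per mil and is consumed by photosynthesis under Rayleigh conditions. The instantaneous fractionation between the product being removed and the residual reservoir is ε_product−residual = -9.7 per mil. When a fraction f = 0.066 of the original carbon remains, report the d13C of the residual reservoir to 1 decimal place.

Rayleigh residual: δ_res = (δ₀ + 1000)·f^(α−1) − 1000
α = ε/1000 + 1 = 0.99030, so α − 1 = -0.00970
f^(α−1) = 0.066^(-0.00970) = 1.026716
δ_res = (-32.7 + 1000) × 1.026716 − 1000 = 993.143 − 1000 = -6.86 per mil

-6.9 per mil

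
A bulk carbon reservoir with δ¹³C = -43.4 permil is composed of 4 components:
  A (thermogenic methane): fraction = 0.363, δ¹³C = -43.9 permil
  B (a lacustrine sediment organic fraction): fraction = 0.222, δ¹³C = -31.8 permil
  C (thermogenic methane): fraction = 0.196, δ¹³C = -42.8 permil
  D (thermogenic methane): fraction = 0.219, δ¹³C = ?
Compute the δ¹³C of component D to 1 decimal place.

-54.9 permil

Isotope mass balance: δ_bulk = Σ fᵢ·δᵢ.
-43.4 = 0.363×(-43.9) + 0.222×(-31.8) + 0.196×(-42.8) + 0.219×δ_D
0.219·δ_D = -43.4 − (-31.384) = -12.016
δ_D = -12.016 / 0.219 = -54.87 permil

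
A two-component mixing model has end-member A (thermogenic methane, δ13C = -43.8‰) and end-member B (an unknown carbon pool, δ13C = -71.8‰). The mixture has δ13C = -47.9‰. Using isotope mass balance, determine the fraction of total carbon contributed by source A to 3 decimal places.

δ_mix = f_A·δ_A + (1 − f_A)·δ_B  ⇒  f_A = (δ_mix − δ_B)/(δ_A − δ_B)
f_A = (-47.9 − (-71.8)) / (-43.8 − (-71.8))
f_A = 23.9 / 28.0 = 0.8536

0.854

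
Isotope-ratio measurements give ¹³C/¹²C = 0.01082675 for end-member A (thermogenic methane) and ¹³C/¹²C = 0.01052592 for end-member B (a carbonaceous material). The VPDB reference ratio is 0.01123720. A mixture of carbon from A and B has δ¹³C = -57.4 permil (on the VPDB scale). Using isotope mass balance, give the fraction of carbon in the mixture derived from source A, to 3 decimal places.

δ_A = (0.01082675/0.01123720 − 1)×1000 = (0.963474 − 1)×1000 = -36.526 permil
δ_B = (0.01052592/0.01123720 − 1)×1000 = (0.936703 − 1)×1000 = -63.297 permil
f_A = (δ_mix − δ_B)/(δ_A − δ_B) = (-57.4 − (-63.297))/(-36.526 − (-63.297))
f_A = 5.897 / 26.771 = 0.2203

0.220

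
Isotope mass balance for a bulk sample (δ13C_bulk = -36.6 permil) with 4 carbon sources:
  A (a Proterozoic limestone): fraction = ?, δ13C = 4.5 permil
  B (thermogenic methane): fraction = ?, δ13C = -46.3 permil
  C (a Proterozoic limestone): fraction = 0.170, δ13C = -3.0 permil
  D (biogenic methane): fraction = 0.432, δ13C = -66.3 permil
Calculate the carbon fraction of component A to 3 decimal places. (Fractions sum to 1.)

0.216

Let f_A and f_B be the unknown fractions; fractions sum to 1 so f_A + f_B = 0.398.
Mass balance: Σ fᵢ·δᵢ = δ_bulk ⇒ f_A·(4.5) + f_B·(-46.3) = -36.6 − (-29.152) = -7.448
Substitute f_B = 0.398 − f_A:
f_A·(4.5 − -46.3) = -7.448 − 0.398×(-46.3) = 10.979
f_A = 10.979 / 50.8 = 0.2161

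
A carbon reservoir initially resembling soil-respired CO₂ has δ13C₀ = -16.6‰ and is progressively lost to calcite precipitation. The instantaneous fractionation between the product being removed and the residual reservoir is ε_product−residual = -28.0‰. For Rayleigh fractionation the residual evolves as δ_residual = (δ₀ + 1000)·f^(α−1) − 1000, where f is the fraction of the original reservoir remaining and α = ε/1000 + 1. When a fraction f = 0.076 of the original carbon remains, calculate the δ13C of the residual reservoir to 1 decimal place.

Rayleigh residual: δ_res = (δ₀ + 1000)·f^(α−1) − 1000
α = ε/1000 + 1 = 0.97200, so α − 1 = -0.02800
f^(α−1) = 0.076^(-0.02800) = 1.074824
δ_res = (-16.6 + 1000) × 1.074824 − 1000 = 1056.982 − 1000 = 56.98‰

57.0‰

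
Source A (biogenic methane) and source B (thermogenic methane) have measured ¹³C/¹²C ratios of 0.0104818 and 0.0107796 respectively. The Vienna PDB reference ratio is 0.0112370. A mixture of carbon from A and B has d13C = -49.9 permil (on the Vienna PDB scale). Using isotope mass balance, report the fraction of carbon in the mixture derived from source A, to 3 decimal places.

0.347

δ_A = (0.0104818/0.0112370 − 1)×1000 = (0.932793 − 1)×1000 = -67.207 permil
δ_B = (0.0107796/0.0112370 − 1)×1000 = (0.959295 − 1)×1000 = -40.705 permil
f_A = (δ_mix − δ_B)/(δ_A − δ_B) = (-49.9 − (-40.705))/(-67.207 − (-40.705))
f_A = -9.195 / -26.502 = 0.3470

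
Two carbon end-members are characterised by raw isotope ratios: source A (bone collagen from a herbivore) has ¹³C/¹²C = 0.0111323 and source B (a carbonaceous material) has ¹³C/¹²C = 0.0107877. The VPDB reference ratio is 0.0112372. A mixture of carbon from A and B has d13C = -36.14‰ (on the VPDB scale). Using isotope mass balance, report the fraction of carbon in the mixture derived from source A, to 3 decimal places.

0.126

δ_A = (0.0111323/0.0112372 − 1)×1000 = (0.990665 − 1)×1000 = -9.335‰
δ_B = (0.0107877/0.0112372 − 1)×1000 = (0.959999 − 1)×1000 = -40.001‰
f_A = (δ_mix − δ_B)/(δ_A − δ_B) = (-36.14 − (-40.001))/(-9.335 − (-40.001))
f_A = 3.861 / 30.666 = 0.1259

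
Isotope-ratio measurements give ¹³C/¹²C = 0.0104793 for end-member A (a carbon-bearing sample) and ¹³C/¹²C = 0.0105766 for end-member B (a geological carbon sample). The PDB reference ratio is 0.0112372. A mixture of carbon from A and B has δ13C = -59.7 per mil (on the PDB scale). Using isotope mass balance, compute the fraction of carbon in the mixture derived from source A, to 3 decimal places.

δ_A = (0.0104793/0.0112372 − 1)×1000 = (0.932554 − 1)×1000 = -67.446 per mil
δ_B = (0.0105766/0.0112372 − 1)×1000 = (0.941213 − 1)×1000 = -58.787 per mil
f_A = (δ_mix − δ_B)/(δ_A − δ_B) = (-59.7 − (-58.787))/(-67.446 − (-58.787))
f_A = -0.913 / -8.659 = 0.1055

0.105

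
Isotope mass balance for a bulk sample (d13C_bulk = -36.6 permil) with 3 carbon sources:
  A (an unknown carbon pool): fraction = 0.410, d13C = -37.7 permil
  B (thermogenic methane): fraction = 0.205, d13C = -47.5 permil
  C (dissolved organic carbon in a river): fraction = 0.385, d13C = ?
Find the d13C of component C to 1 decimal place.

Isotope mass balance: δ_bulk = Σ fᵢ·δᵢ.
-36.6 = 0.410×(-37.7) + 0.205×(-47.5) + 0.385×δ_C
0.385·δ_C = -36.6 − (-25.194) = -11.406
δ_C = -11.406 / 0.385 = -29.62 permil

-29.6 permil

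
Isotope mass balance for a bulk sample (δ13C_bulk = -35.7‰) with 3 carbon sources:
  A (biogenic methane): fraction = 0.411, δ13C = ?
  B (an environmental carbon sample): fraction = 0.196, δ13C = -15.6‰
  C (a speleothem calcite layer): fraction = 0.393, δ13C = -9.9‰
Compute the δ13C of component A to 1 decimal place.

Isotope mass balance: δ_bulk = Σ fᵢ·δᵢ.
-35.7 = 0.411×δ_A + 0.196×(-15.6) + 0.393×(-9.9)
0.411·δ_A = -35.7 − (-6.948) = -28.752
δ_A = -28.752 / 0.411 = -69.96‰

-70.0‰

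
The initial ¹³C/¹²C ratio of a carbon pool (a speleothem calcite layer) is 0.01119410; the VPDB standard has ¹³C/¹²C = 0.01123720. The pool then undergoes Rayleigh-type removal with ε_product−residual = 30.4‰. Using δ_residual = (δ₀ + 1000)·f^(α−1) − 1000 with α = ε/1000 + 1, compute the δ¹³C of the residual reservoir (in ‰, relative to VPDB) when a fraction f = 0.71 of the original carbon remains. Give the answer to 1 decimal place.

-14.2‰

δ₀ = (0.01119410/0.01123720 − 1)×1000 = (0.996165 − 1)×1000 = -3.835‰
α − 1 = ε/1000 = 0.0304
f^(α−1) = 0.71^(0.0304) = 0.989642
δ_res = (-3.835 + 1000) × 0.989642 − 1000 = 985.847 − 1000 = -14.15‰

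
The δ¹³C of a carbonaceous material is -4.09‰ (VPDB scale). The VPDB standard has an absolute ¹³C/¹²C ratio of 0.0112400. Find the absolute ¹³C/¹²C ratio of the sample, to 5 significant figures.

0.011194

R_sample = R_standard × (δ¹³C/1000 + 1)
R_sample = 0.0112400 × (-4.09/1000 + 1) = 0.0112400 × 0.995910
R_sample = 0.0111940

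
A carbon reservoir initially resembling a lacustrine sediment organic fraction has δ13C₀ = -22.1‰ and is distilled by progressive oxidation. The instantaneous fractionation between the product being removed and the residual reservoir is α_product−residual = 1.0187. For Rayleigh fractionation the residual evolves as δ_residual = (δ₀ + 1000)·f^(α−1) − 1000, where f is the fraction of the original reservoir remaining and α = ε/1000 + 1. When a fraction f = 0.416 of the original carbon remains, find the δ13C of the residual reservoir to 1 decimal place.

Rayleigh residual: δ_res = (δ₀ + 1000)·f^(α−1) − 1000
α − 1 = 0.01870
f^(α−1) = 0.416^(0.01870) = 0.983733
δ_res = (-22.1 + 1000) × 0.983733 − 1000 = 961.992 − 1000 = -38.01‰

-38.0‰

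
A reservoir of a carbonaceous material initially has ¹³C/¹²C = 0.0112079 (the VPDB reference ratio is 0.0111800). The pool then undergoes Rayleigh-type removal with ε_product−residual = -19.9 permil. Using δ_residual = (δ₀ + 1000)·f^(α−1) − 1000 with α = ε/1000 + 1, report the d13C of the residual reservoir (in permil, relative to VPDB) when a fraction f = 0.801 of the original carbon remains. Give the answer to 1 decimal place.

6.9 permil

δ₀ = (0.0112079/0.0111800 − 1)×1000 = (1.002496 − 1)×1000 = 2.496 permil
α − 1 = ε/1000 = -0.0199
f^(α−1) = 0.801^(-0.0199) = 1.004425
δ_res = (2.496 + 1000) × 1.004425 − 1000 = 1006.932 − 1000 = 6.93 permil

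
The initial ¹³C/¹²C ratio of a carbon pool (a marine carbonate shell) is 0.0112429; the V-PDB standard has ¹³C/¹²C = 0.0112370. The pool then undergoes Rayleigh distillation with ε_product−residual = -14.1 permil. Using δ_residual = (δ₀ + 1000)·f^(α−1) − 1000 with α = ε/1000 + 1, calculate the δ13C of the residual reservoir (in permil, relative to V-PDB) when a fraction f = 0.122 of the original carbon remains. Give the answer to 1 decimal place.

30.6 permil

δ₀ = (0.0112429/0.0112370 − 1)×1000 = (1.000525 − 1)×1000 = 0.525 permil
α − 1 = ε/1000 = -0.0141
f^(α−1) = 0.122^(-0.0141) = 1.030107
δ_res = (0.525 + 1000) × 1.030107 − 1000 = 1030.648 − 1000 = 30.65 permil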